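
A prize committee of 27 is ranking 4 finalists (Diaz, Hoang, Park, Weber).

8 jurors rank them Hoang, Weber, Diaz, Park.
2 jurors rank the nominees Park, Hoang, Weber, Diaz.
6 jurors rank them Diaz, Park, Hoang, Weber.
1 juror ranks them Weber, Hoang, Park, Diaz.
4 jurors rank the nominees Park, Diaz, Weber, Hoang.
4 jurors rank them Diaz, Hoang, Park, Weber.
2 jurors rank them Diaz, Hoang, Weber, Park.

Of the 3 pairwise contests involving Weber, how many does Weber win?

0

Weber against each rival (27 jurors):
Weber vs Diaz: Diaz wins 16–11.
Weber–Hoang: Hoang 22–5.
Weber–Park: Park 16–11.
Weber beats no one; loses to Diaz, Hoang, Park — 0 pairwise wins.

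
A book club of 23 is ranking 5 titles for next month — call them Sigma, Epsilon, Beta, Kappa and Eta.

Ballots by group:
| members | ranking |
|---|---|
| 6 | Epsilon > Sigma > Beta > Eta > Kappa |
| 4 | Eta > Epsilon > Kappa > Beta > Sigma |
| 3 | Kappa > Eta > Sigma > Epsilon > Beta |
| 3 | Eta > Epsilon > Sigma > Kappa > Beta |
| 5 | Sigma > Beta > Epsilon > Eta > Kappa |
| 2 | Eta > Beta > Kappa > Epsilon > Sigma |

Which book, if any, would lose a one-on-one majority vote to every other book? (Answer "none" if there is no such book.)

Kappa

Pairwise majorities:
Sigma vs Epsilon: Epsilon wins 15–8.
Sigma vs Beta: Sigma is ranked higher on 6+3+3+5 = 17 ballots, Beta on 6. Sigma wins 17–6.
Sigma vs Kappa: Sigma preferred on 6+3+5 = 14 ballots; Sigma wins 14–9.
Sigma–Eta: Eta 12–11.
Epsilon vs Beta: Epsilon preferred on 6+4+3+3 = 16 ballots; Epsilon wins 16–7.
Epsilon–Kappa: Epsilon 18–5.
Epsilon vs Eta: Eta, 12–11.
Beta vs Kappa: Beta wins 13–10.
Beta vs Eta: 6+5 = 11 for Beta, 12 for Eta — Eta by 12–11.
Kappa vs Eta: Kappa is ranked higher on 3 ballots, Eta on 20. Eta wins 20–3.
Only Kappa has no wins; Kappa is the Condorcet loser.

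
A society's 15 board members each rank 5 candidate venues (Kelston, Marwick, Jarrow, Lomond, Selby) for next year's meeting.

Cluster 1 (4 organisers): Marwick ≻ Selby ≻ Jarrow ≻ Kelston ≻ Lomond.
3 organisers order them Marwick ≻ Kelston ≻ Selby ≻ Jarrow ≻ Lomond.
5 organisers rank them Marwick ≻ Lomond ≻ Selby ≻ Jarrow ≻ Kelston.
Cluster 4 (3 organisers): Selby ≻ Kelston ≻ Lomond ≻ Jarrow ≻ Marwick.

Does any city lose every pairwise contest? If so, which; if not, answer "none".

none

Pairwise majorities:
Kelston vs Marwick: Kelston is ranked higher on 3 ballots, Marwick on 12. Marwick wins 12–3.
Kelston vs Jarrow: Kelston is ranked higher on 3+3 = 6 ballots, Jarrow on 9. Jarrow wins 9–6.
Kelston vs Lomond: 10 to 5, Kelston.
Kelston–Selby: Selby 12–3.
Marwick vs Jarrow: Marwick wins 12–3.
Marwick vs Lomond: Marwick wins 12–3.
Marwick–Selby: Marwick 12–3.
Jarrow vs Lomond: Lomond wins 8–7.
Jarrow vs Selby: Selby, 15–0.
Lomond vs Selby: Lomond preferred on 5 ballots; Selby wins 10–5.
Every city wins at least one matchup (Kelston beats Lomond; Marwick beats Kelston; Jarrow beats Kelston; Lomond beats Jarrow; Selby beats Kelston), so there is no Condorcet loser.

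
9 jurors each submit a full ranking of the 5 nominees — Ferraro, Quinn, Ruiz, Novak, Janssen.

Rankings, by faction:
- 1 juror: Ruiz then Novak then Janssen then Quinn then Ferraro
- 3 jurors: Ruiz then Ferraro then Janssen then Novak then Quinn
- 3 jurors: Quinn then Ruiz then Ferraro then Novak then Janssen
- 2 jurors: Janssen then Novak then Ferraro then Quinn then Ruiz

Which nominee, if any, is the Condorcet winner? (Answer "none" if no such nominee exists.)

none

Pairwise majorities:
Ferraro vs Quinn: Ferraro wins 5–4.
Ferraro–Ruiz: Ruiz 7–2.
Ferraro–Novak: Ferraro 6–3.
Ferraro vs Janssen: Ferraro wins 6–3.
Quinn vs Ruiz: Quinn wins 5–4.
Quinn vs Novak: Novak, 6–3.
Quinn–Janssen: Janssen 6–3.
Ruiz vs Novak: Ruiz wins 7–2.
Ruiz–Janssen: Ruiz 7–2.
Novak vs Janssen: Janssen, 5–4.
Every nominee loses at least once (Ferraro loses to Ruiz; Quinn loses to Ferraro; Ruiz loses to Quinn; Novak loses to Ferraro; Janssen loses to Ferraro). The majority relation contains the cycle Ferraro beats Quinn beats Ruiz beats Ferraro, so there is no Condorcet winner.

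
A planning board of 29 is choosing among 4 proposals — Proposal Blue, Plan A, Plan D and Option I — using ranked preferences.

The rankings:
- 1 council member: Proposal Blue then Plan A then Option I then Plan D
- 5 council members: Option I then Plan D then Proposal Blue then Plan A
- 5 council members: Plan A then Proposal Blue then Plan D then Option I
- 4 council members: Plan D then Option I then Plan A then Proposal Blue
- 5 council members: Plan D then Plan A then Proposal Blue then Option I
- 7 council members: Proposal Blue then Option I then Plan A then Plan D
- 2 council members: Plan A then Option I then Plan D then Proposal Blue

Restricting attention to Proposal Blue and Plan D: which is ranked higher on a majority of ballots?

Ballots ranking Proposal Blue above Plan D: 1 + 5 + 7 = 13.
Ballots ranking Plan D above Proposal Blue: 29 − 13 = 16.
Plan D wins the head-to-head 16–13.

Plan D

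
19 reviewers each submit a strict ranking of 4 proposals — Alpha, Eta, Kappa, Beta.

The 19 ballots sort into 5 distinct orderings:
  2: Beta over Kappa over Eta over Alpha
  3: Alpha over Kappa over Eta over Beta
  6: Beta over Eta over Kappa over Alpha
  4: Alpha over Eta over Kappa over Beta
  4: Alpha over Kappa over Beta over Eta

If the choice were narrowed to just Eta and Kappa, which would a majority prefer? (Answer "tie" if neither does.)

Ballots ranking Eta above Kappa: 6 + 4 = 10.
Ballots ranking Kappa above Eta: 19 − 10 = 9.
Eta wins the head-to-head 10–9.

Eta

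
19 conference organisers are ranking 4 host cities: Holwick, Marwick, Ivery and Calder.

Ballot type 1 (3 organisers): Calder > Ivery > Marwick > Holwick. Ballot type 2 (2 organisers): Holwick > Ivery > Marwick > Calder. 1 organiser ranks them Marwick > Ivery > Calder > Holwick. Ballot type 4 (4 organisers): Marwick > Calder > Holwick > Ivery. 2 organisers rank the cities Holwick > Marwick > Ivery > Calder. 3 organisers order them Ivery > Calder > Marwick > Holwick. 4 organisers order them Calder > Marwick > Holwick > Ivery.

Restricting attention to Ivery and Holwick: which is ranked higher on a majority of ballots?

Holwick

Ballots ranking Ivery above Holwick: 3 + 1 + 3 = 7.
Ballots ranking Holwick above Ivery: 19 − 7 = 12.
Holwick wins the head-to-head 12–7.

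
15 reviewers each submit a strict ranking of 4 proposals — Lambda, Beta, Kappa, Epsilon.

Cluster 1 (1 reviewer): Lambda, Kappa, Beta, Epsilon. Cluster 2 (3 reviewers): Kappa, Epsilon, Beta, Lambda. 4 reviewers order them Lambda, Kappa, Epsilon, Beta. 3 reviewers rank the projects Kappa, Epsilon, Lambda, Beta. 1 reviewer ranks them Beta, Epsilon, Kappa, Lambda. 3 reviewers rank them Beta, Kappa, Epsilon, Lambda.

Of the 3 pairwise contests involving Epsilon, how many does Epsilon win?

Epsilon against each rival (15 reviewers):
Epsilon–Lambda: Epsilon 10–5.
Epsilon vs Beta: Epsilon wins 10–5.
Epsilon vs Kappa: 1 for Epsilon, 14 for Kappa — Kappa by 14–1.
Epsilon beats Lambda, Beta; loses to Kappa — 2 pairwise wins.

2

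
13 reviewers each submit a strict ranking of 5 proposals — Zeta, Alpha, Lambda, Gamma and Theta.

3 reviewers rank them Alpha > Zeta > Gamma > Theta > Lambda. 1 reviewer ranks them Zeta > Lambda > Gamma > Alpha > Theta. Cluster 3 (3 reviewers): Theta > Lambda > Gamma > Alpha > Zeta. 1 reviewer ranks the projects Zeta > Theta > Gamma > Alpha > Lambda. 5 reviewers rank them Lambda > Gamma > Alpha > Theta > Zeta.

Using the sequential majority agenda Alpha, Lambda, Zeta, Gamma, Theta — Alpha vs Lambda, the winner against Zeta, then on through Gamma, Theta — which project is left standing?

Round 1: Alpha vs Lambda — 4–9, Lambda advances.
Round 2: Lambda vs Zeta — 8–5, Lambda advances.
Round 3: Lambda vs Gamma — 9–4, Lambda advances.
Round 4: Lambda vs Theta — 6–7, Theta advances.
Theta survives the agenda.

Theta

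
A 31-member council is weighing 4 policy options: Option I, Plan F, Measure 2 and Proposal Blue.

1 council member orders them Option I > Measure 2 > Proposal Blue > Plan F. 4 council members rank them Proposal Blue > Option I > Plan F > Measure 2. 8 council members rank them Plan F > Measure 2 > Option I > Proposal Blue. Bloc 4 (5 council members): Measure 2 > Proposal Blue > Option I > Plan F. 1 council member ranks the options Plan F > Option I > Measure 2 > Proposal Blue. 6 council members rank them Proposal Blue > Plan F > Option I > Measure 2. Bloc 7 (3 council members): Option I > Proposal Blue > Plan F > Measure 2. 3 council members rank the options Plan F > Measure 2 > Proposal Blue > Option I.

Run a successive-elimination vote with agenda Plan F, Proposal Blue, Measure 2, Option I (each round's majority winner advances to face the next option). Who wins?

Measure 2

Round 1: Plan F vs Proposal Blue — 12–19, Proposal Blue advances.
Round 2: Proposal Blue vs Measure 2 — 13–18, Measure 2 advances.
Round 3: Measure 2 vs Option I — 16–15, Measure 2 advances.
The agenda winner is Measure 2.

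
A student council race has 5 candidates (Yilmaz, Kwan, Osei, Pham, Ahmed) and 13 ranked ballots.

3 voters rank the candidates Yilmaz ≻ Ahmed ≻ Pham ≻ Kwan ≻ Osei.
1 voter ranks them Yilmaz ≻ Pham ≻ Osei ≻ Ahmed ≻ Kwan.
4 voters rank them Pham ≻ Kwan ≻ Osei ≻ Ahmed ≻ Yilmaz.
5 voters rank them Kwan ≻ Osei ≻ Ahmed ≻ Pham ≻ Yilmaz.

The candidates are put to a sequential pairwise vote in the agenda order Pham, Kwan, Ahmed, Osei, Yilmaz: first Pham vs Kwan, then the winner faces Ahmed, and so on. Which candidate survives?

Round 1: Pham vs Kwan — 8–5, Pham advances.
Round 2: Pham vs Ahmed — 5–8, Ahmed advances.
Round 3: Ahmed vs Osei — 3–10, Osei advances.
Round 4: Osei vs Yilmaz — 9–4, Osei advances.
Osei survives the agenda.

Osei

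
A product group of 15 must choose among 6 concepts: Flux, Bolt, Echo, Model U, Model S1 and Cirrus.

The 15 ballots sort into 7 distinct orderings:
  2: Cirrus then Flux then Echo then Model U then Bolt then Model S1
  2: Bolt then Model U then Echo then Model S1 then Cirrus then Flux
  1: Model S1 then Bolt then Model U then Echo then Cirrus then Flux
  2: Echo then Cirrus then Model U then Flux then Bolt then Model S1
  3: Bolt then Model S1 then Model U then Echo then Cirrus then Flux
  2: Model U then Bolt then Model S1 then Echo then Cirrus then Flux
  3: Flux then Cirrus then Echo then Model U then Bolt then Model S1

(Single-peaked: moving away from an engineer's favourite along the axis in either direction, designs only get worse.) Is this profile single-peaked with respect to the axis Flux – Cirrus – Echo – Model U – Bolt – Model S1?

yes

Axis positions: Flux=1, Cirrus=2, Echo=3, Model U=4, Bolt=5, Model S1=6.
Cluster 1 (peak Cirrus at position 2): ranking walks positions 2-1-3-4-5-6, expanding outward from the peak — single-peaked.
Cluster 2 (peak Bolt at position 5): ranking walks positions 5-4-3-6-2-1, expanding outward from the peak — single-peaked.
Cluster 3 (peak Model S1 at position 6): ranking walks positions 6-5-4-3-2-1, expanding outward from the peak — single-peaked.
Cluster 4 (peak Echo at position 3): ranking walks positions 3-2-4-1-5-6, expanding outward from the peak — single-peaked.
Cluster 5 (peak Bolt at position 5): ranking walks positions 5-6-4-3-2-1, expanding outward from the peak — single-peaked.
Cluster 6 (peak Model U at position 4): ranking walks positions 4-5-6-3-2-1, expanding outward from the peak — single-peaked.
Cluster 7 (peak Flux at position 1): ranking walks positions 1-2-3-4-5-6, expanding outward from the peak — single-peaked.
Every ranking is single-peaked on this axis.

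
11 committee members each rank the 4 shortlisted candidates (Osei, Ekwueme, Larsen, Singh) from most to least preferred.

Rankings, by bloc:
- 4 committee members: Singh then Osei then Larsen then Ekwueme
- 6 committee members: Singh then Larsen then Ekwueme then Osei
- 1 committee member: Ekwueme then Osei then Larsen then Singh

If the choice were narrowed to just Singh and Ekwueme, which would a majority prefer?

Singh

Ballots ranking Singh above Ekwueme: 4 + 6 = 10.
Ballots ranking Ekwueme above Singh: 11 − 10 = 1.
Singh wins the head-to-head 10–1.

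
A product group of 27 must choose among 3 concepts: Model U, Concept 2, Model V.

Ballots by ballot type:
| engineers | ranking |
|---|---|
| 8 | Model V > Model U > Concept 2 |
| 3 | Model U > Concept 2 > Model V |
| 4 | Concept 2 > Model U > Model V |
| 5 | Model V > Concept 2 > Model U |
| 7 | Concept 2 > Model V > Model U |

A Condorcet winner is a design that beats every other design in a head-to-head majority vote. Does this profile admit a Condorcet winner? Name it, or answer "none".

Concept 2

Check each pair by majority over 27 ballots:
Model U vs Concept 2: Concept 2 wins 16–11.
Model U vs Model V: Model V, 20–7.
Concept 2–Model V: Concept 2 14–13.
Concept 2 defeats every rival head-to-head and is the Condorcet winner.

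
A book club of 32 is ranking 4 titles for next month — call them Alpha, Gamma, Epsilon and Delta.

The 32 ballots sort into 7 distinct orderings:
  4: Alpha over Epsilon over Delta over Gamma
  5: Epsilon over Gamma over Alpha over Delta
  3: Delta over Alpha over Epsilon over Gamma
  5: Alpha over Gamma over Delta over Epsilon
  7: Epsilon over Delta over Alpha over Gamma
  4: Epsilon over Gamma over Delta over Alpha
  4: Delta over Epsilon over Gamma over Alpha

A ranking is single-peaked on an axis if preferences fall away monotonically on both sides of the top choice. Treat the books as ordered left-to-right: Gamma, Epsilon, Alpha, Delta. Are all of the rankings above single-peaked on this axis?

no

Axis positions: Gamma=1, Epsilon=2, Alpha=3, Delta=4.
Ballot type 1 (peak Alpha at position 3): ranking walks positions 3-2-4-1, expanding outward from the peak — single-peaked.
Ballot type 2 (peak Epsilon at position 2): ranking walks positions 2-1-3-4, expanding outward from the peak — single-peaked.
Ballot type 3 (peak Delta at position 4): ranking walks positions 4-3-2-1, expanding outward from the peak — single-peaked.
Ballot type 4: ranking walks positions 3-1-4-2; Gamma is ranked above Epsilon even though Epsilon lies between Gamma and the peak Alpha on the axis — preferences dip and rise again. Not single-peaked.
Ballot type 5: ranking walks positions 2-4-3-1; Delta is ranked above Alpha even though Alpha lies between Delta and the peak Epsilon on the axis — preferences dip and rise again. Not single-peaked.
Ballot type 6: ranking walks positions 2-1-4-3; Delta is ranked above Alpha even though Alpha lies between Delta and the peak Epsilon on the axis — preferences dip and rise again. Not single-peaked.
Ballot type 7: ranking walks positions 4-2-1-3; Epsilon is ranked above Alpha even though Alpha lies between Epsilon and the peak Delta on the axis — preferences dip and rise again. Not single-peaked.
Ballot type 4 violates single-peakedness, so the profile is not single-peaked on this axis.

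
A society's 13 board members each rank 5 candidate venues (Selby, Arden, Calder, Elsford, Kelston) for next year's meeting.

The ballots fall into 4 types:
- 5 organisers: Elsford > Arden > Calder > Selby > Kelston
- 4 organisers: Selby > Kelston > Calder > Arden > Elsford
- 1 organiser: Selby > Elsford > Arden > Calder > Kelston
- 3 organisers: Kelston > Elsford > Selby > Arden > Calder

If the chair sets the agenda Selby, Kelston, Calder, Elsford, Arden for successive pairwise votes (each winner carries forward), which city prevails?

Round 1: Selby vs Kelston — 10–3, Selby advances.
Round 2: Selby vs Calder — 8–5, Selby advances.
Round 3: Selby vs Elsford — 5–8, Elsford advances.
Round 4: Elsford vs Arden — 9–4, Elsford advances.
Elsford survives the agenda.

Elsford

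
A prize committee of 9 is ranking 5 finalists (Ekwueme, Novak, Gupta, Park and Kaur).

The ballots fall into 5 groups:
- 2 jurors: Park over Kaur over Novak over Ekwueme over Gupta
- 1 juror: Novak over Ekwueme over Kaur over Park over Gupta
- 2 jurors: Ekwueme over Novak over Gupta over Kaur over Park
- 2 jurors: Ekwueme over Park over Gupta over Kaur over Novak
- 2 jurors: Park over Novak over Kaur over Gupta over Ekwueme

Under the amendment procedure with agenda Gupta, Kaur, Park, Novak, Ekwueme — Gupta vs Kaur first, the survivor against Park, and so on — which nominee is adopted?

Ekwueme

Round 1: Gupta vs Kaur — 4–5, Kaur advances.
Round 2: Kaur vs Park — 3–6, Park advances.
Round 3: Park vs Novak — 6–3, Park advances.
Round 4: Park vs Ekwueme — 4–5, Ekwueme advances.
Ekwueme survives the agenda.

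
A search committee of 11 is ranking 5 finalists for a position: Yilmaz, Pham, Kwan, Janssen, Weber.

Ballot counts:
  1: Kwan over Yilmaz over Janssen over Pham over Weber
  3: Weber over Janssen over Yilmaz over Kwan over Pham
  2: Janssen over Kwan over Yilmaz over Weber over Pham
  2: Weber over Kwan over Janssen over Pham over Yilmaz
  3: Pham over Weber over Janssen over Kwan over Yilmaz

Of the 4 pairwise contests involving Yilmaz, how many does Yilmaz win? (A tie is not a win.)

1

Yilmaz against each rival (11 committee members):
Yilmaz–Pham: Yilmaz 6–5.
Yilmaz vs Kwan: Kwan, 8–3.
Yilmaz vs Janssen: 1 to 10, Janssen.
Yilmaz vs Weber: Yilmaz is ranked higher on 1+2 = 3 ballots, Weber on 8. Weber wins 8–3.
Yilmaz beats Pham; loses to Kwan, Janssen, Weber — 1 pairwise win.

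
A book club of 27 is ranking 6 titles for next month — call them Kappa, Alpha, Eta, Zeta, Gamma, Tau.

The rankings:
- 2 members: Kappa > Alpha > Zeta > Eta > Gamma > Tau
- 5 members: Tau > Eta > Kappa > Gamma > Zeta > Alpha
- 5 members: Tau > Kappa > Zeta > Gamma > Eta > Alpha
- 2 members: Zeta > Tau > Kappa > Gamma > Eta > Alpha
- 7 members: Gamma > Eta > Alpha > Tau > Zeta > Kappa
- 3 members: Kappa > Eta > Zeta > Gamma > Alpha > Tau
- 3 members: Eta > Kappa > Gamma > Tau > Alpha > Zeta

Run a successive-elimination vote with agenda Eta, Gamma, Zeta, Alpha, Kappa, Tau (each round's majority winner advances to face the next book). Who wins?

Round 1: Eta vs Gamma — 13–14, Gamma advances.
Round 2: Gamma vs Zeta — 15–12, Gamma advances.
Round 3: Gamma vs Alpha — 25–2, Gamma advances.
Round 4: Gamma vs Kappa — 7–20, Kappa advances.
Round 5: Kappa vs Tau — 8–19, Tau advances.
The agenda winner is Tau.

Tau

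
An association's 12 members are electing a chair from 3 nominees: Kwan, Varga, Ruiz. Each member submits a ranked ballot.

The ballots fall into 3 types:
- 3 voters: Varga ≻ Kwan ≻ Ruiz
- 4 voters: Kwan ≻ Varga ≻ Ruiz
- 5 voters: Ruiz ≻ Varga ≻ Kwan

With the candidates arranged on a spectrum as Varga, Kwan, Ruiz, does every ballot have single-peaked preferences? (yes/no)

no

Axis positions: Varga=1, Kwan=2, Ruiz=3.
Type 1 (peak Varga at position 1): ranking walks positions 1-2-3, expanding outward from the peak — single-peaked.
Type 2 (peak Kwan at position 2): ranking walks positions 2-1-3, expanding outward from the peak — single-peaked.
Type 3: ranking walks positions 3-1-2; Varga is ranked above Kwan even though Kwan lies between Varga and the peak Ruiz on the axis — preferences dip and rise again. Not single-peaked.
Type 3 violates single-peakedness, so the profile is not single-peaked on this axis.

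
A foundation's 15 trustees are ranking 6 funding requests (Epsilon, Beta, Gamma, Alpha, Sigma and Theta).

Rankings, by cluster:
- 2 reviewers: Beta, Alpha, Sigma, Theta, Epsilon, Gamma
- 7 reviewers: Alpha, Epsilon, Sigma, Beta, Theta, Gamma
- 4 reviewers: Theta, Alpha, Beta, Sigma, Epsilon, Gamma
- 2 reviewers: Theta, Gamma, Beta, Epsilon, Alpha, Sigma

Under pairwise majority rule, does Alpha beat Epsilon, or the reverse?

Alpha

Ballots ranking Alpha above Epsilon: 2 + 7 + 4 = 13.
Ballots ranking Epsilon above Alpha: 15 − 13 = 2.
Alpha wins the head-to-head 13–2.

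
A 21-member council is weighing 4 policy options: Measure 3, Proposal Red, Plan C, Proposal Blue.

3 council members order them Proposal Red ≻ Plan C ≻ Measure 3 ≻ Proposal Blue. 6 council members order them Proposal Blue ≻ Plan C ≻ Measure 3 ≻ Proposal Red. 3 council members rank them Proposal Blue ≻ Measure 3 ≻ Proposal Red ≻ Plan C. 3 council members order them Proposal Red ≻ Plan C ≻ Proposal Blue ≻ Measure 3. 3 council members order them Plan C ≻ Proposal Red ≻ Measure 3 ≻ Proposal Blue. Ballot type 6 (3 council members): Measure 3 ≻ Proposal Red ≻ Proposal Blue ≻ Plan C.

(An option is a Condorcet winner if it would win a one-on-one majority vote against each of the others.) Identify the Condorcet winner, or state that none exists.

none

Pairwise majorities:
Measure 3 vs Proposal Red: Measure 3 is ranked higher on 6+3+3 = 12 ballots, Proposal Red on 9. Measure 3 wins 12–9.
Measure 3 vs Plan C: Measure 3 is ranked higher on 3+3 = 6 ballots, Plan C on 15. Plan C wins 15–6.
Measure 3 vs Proposal Blue: Measure 3 preferred on 3+3+3 = 9 ballots; Proposal Blue wins 12–9.
Proposal Red vs Plan C: Proposal Red is ranked higher on 3+3+3+3 = 12 ballots, Plan C on 9. Proposal Red wins 12–9.
Proposal Red vs Proposal Blue: 12 to 9, Proposal Red.
Plan C vs Proposal Blue: Plan C is ranked higher on 3+3+3 = 9 ballots, Proposal Blue on 12. Proposal Blue wins 12–9.
Every option loses at least once (Measure 3 loses to Plan C; Proposal Red loses to Measure 3; Plan C loses to Proposal Red; Proposal Blue loses to Proposal Red). The majority relation contains the cycle Measure 3 beats Proposal Red beats Plan C beats Measure 3, so there is no Condorcet winner.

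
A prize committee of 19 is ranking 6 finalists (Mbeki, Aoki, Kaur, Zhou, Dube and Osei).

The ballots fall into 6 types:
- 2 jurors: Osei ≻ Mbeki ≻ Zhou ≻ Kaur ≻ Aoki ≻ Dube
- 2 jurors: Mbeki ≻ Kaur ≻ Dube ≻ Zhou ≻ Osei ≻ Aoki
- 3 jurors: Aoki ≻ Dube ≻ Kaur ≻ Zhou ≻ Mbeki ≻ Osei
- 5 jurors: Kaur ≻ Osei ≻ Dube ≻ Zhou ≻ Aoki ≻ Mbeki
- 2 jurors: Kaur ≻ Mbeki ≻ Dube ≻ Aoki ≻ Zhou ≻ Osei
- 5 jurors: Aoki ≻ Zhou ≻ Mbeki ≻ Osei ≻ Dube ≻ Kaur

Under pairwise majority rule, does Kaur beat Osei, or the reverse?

Ballots ranking Kaur above Osei: 2 + 3 + 5 + 2 = 12.
Ballots ranking Osei above Kaur: 19 − 12 = 7.
Kaur wins the head-to-head 12–7.

Kaur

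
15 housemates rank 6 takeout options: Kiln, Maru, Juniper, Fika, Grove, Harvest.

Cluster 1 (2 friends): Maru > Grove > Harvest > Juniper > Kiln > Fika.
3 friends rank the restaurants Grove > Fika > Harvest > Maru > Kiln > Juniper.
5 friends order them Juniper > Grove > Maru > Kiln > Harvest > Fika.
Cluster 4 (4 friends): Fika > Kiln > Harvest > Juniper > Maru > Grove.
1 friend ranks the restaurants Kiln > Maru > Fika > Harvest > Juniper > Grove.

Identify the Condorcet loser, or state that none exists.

Pairwise majorities:
Kiln vs Maru: Maru, 10–5.
Kiln–Juniper: Kiln 8–7.
Kiln vs Fika: Kiln preferred on 2+5+1 = 8 ballots; Kiln wins 8–7.
Kiln vs Grove: 5 to 10, Grove.
Kiln–Harvest: Kiln 10–5.
Maru vs Juniper: 2+3+1 = 6 for Maru, 9 for Juniper — Juniper by 9–6.
Maru vs Fika: 2+5+1 = 8 for Maru, 7 for Fika — Maru by 8–7.
Maru vs Grove: 2+4+1 = 7 for Maru, 8 for Grove — Grove by 8–7.
Maru–Harvest: Maru 8–7.
Juniper vs Fika: 7 to 8, Fika.
Juniper vs Grove: Juniper wins 10–5.
Juniper vs Harvest: Juniper preferred on 5 ballots; Harvest wins 10–5.
Fika–Grove: Grove 10–5.
Fika vs Harvest: Fika, 8–7.
Grove vs Harvest: 10 to 5, Grove.
No restaurant is winless: Kiln beats Juniper; Maru beats Kiln; Juniper beats Maru; Fika beats Juniper; Grove beats Kiln; Harvest beats Juniper. There is no Condorcet loser.

none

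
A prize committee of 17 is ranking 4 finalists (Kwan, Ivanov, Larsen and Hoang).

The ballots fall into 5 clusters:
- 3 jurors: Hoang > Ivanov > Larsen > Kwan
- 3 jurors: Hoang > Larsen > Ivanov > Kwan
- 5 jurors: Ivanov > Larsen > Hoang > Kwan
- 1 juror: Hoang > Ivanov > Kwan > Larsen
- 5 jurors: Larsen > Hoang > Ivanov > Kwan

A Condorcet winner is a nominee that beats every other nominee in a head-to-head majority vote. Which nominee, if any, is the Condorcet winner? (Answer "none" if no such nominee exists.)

Pairwise majorities:
Kwan vs Ivanov: Kwan preferred on 0 ballots; Ivanov wins 17–0.
Kwan vs Larsen: 1 for Kwan, 16 for Larsen — Larsen by 16–1.
Kwan vs Hoang: 0 to 17, Hoang.
Ivanov vs Larsen: Ivanov is ranked higher on 3+5+1 = 9 ballots, Larsen on 8. Ivanov wins 9–8.
Ivanov vs Hoang: Ivanov is ranked higher on 5 ballots, Hoang on 12. Hoang wins 12–5.
Larsen vs Hoang: 10 to 7, Larsen.
Every nominee loses at least once (Kwan loses to Ivanov; Ivanov loses to Hoang; Larsen loses to Ivanov; Hoang loses to Larsen). The majority relation contains the cycle Ivanov > Larsen > Hoang > Ivanov, so there is no Condorcet winner.

none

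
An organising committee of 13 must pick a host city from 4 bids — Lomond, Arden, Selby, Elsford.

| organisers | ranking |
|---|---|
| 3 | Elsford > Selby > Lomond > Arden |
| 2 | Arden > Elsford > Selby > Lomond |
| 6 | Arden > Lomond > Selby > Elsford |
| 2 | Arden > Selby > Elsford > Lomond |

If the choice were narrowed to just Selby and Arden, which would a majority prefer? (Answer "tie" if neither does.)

Ballots ranking Selby above Arden: 3.
Ballots ranking Arden above Selby: 13 − 3 = 10.
Arden wins the head-to-head 10–3.

Arden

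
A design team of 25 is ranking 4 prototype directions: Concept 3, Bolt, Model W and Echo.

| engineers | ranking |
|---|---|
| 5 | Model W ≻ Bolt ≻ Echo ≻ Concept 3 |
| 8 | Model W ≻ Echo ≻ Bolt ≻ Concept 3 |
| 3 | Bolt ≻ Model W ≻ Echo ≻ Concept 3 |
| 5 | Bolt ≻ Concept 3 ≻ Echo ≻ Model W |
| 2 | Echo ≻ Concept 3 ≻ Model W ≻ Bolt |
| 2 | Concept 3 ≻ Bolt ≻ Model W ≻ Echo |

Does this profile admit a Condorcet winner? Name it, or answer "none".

Model W

Pairwise majorities:
Concept 3 vs Bolt: 4 to 21, Bolt.
Concept 3 vs Model W: Concept 3 is ranked higher on 5+2+2 = 9 ballots, Model W on 16. Model W wins 16–9.
Concept 3 vs Echo: 5+2 = 7 for Concept 3, 18 for Echo — Echo by 18–7.
Bolt vs Model W: 3+5+2 = 10 for Bolt, 15 for Model W — Model W by 15–10.
Bolt vs Echo: Bolt preferred on 5+3+5+2 = 15 ballots; Bolt wins 15–10.
Model W vs Echo: Model W preferred on 5+8+3+2 = 18 ballots; Model W wins 18–7.
Model W beats each of Concept 3, Bolt, Echo — Model W is the Condorcet winner.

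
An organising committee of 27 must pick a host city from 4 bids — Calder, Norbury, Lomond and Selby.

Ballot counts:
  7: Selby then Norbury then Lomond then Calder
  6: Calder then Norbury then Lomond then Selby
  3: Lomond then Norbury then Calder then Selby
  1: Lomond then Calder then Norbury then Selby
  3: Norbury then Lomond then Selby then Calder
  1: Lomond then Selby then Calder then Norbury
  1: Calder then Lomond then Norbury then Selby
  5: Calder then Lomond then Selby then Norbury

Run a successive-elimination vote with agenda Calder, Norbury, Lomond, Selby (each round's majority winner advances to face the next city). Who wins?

Lomond

Round 1: Calder vs Norbury — 14–13, Calder advances.
Round 2: Calder vs Lomond — 12–15, Lomond advances.
Round 3: Lomond vs Selby — 20–7, Lomond advances.
The agenda winner is Lomond.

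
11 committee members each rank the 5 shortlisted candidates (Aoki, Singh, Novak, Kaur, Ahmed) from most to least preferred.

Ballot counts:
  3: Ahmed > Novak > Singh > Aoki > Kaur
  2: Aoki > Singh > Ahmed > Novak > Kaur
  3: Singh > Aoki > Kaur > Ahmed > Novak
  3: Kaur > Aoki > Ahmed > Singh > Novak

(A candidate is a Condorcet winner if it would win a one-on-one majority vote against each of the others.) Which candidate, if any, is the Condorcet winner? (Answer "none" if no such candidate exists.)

Head-to-head results (11 committee members):
Aoki–Singh: Singh 6–5.
Aoki–Novak: Aoki 8–3.
Aoki–Kaur: Aoki 8–3.
Aoki vs Ahmed: Aoki, 8–3.
Singh vs Novak: Singh wins 8–3.
Singh vs Kaur: Singh wins 8–3.
Singh vs Ahmed: Ahmed, 6–5.
Novak–Kaur: Kaur 6–5.
Novak vs Ahmed: Ahmed wins 11–0.
Kaur vs Ahmed: Kaur, 6–5.
No candidate is unbeaten: Aoki loses to Singh; Singh loses to Ahmed; Novak loses to Aoki; Kaur loses to Aoki; Ahmed loses to Aoki. In particular Aoki > Ahmed > Singh > Aoki is a majority cycle — no Condorcet winner exists.

none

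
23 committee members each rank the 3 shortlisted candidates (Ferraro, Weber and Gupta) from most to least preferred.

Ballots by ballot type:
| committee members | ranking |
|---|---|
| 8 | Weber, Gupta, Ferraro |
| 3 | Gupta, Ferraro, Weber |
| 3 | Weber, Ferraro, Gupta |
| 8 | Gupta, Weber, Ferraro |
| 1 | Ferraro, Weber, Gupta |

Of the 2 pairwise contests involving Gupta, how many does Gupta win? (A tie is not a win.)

1

Gupta against each rival (23 committee members):
Gupta–Ferraro: Gupta 19–4.
Gupta vs Weber: 3+8 = 11 for Gupta, 12 for Weber — Weber by 12–11.
Gupta beats Ferraro; loses to Weber — 1 pairwise win.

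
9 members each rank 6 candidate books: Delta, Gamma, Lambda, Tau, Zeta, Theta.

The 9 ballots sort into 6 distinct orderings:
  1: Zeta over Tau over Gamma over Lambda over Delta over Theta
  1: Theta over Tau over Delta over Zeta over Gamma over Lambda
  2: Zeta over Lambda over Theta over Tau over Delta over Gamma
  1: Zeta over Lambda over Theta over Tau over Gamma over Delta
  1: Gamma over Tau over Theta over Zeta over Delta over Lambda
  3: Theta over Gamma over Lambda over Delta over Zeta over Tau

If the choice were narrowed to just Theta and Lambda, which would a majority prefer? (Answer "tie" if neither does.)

Ballots ranking Theta above Lambda: 1 + 1 + 3 = 5.
Ballots ranking Lambda above Theta: 9 − 5 = 4.
Theta wins the head-to-head 5–4.

Theta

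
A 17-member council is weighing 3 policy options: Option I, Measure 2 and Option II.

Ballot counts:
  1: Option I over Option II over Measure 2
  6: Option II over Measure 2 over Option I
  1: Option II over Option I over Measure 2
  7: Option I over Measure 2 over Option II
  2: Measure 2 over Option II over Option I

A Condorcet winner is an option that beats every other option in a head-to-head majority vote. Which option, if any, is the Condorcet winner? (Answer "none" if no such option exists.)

Check each pair by majority over 17 ballots:
Option I vs Measure 2: 1+1+7 = 9 for Option I, 8 for Measure 2 — Option I by 9–8.
Option I vs Option II: Option I preferred on 1+7 = 8 ballots; Option II wins 9–8.
Measure 2 vs Option II: 9 to 8, Measure 2.
Each option drops at least one matchup (Option I loses to Option II; Measure 2 loses to Option I; Option II loses to Measure 2); the cycle Option I beats Measure 2 beats Option II beats Option I rules out a Condorcet winner.

none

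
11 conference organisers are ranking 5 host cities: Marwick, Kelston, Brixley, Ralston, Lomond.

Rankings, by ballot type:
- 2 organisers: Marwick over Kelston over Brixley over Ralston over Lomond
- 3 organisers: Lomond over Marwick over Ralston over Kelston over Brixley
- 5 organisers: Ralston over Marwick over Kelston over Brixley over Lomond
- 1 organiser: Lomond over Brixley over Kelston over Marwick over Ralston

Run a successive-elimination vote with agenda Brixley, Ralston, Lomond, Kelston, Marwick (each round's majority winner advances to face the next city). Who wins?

Marwick

Round 1: Brixley vs Ralston — 3–8, Ralston advances.
Round 2: Ralston vs Lomond — 7–4, Ralston advances.
Round 3: Ralston vs Kelston — 8–3, Ralston advances.
Round 4: Ralston vs Marwick — 5–6, Marwick advances.
The agenda winner is Marwick.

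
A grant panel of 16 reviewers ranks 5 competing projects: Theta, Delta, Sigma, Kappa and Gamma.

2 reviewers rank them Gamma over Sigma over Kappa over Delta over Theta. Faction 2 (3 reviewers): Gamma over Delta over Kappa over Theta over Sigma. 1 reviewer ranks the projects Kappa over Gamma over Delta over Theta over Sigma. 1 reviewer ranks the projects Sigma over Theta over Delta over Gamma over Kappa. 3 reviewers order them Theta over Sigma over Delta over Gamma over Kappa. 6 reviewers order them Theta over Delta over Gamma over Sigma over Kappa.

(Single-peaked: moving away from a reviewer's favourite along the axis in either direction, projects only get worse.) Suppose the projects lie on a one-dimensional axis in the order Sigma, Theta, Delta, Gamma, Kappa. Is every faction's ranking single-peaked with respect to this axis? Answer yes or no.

Axis positions: Sigma=1, Theta=2, Delta=3, Gamma=4, Kappa=5.
Faction 1: ranking walks positions 4-1-5-3-2; Sigma is ranked above Delta even though Delta lies between Sigma and the peak Gamma on the axis — preferences dip and rise again. Not single-peaked.
Faction 2 (peak Gamma at position 4): ranking walks positions 4-3-5-2-1, expanding outward from the peak — single-peaked.
Faction 3 (peak Kappa at position 5): ranking walks positions 5-4-3-2-1, expanding outward from the peak — single-peaked.
Faction 4 (peak Sigma at position 1): ranking walks positions 1-2-3-4-5, expanding outward from the peak — single-peaked.
Faction 5 (peak Theta at position 2): ranking walks positions 2-1-3-4-5, expanding outward from the peak — single-peaked.
Faction 6 (peak Theta at position 2): ranking walks positions 2-3-4-1-5, expanding outward from the peak — single-peaked.
Faction 1 violates single-peakedness, so the profile is not single-peaked on this axis.

no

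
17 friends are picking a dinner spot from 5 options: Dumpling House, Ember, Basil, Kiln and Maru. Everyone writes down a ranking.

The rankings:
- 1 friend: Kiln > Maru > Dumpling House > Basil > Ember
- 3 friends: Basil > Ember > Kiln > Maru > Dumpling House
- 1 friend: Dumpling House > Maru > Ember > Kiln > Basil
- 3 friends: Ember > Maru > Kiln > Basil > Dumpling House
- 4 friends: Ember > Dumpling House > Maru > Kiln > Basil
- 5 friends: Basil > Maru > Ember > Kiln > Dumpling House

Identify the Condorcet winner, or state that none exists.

Pairwise majorities:
Dumpling House vs Ember: 1+1 = 2 for Dumpling House, 15 for Ember — Ember by 15–2.
Dumpling House vs Basil: Basil, 11–6.
Dumpling House vs Kiln: 1+4 = 5 for Dumpling House, 12 for Kiln — Kiln by 12–5.
Dumpling House vs Maru: Maru wins 12–5.
Ember vs Basil: Ember preferred on 1+3+4 = 8 ballots; Basil wins 9–8.
Ember vs Kiln: 16 to 1, Ember.
Ember vs Maru: Ember preferred on 3+3+4 = 10 ballots; Ember wins 10–7.
Basil vs Kiln: Basil is ranked higher on 3+5 = 8 ballots, Kiln on 9. Kiln wins 9–8.
Basil–Maru: Maru 9–8.
Kiln vs Maru: Kiln is ranked higher on 1+3 = 4 ballots, Maru on 13. Maru wins 13–4.
No restaurant is unbeaten: Dumpling House loses to Ember; Ember loses to Basil; Basil loses to Kiln; Kiln loses to Ember; Maru loses to Ember. In particular Ember → Kiln → Basil → Ember is a majority cycle — no Condorcet winner exists.

none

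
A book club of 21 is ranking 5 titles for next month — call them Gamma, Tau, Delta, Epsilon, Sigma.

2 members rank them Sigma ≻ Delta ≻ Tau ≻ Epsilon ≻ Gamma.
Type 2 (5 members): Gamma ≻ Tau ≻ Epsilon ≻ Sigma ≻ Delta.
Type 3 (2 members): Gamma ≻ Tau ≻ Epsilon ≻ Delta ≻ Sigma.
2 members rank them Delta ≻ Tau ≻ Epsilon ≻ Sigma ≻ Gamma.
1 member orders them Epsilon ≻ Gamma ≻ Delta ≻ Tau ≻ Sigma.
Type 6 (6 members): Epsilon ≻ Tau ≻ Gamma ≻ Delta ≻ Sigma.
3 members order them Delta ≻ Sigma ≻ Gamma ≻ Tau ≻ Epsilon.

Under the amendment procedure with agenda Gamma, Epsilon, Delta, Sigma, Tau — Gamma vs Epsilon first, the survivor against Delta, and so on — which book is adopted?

Tau

Round 1: Gamma vs Epsilon — 10–11, Epsilon advances.
Round 2: Epsilon vs Delta — 14–7, Epsilon advances.
Round 3: Epsilon vs Sigma — 16–5, Epsilon advances.
Round 4: Epsilon vs Tau — 7–14, Tau advances.
The agenda winner is Tau.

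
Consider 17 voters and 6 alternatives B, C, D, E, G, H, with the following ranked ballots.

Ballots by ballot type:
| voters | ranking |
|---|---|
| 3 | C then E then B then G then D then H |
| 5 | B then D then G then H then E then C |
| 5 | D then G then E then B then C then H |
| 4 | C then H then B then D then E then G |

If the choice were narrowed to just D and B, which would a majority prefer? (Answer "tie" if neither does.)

B

Ballots ranking D above B: 5.
Ballots ranking B above D: 17 − 5 = 12.
B wins the head-to-head 12–5.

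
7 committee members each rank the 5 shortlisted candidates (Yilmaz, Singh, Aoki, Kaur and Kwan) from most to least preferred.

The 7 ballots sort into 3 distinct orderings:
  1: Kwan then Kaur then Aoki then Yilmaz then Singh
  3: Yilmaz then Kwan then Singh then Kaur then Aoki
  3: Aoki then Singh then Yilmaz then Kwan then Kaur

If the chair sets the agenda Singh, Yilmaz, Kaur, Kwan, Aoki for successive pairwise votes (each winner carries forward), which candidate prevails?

Round 1: Singh vs Yilmaz — 3–4, Yilmaz advances.
Round 2: Yilmaz vs Kaur — 6–1, Yilmaz advances.
Round 3: Yilmaz vs Kwan — 6–1, Yilmaz advances.
Round 4: Yilmaz vs Aoki — 3–4, Aoki advances.
Aoki survives the agenda.

Aoki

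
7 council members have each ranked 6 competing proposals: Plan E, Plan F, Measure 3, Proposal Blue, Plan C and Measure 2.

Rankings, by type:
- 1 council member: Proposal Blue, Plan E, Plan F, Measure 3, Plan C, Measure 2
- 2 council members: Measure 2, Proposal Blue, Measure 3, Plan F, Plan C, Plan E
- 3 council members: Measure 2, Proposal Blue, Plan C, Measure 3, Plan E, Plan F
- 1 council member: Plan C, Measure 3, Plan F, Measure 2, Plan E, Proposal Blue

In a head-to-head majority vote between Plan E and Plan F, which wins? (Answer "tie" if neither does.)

Ballots ranking Plan E above Plan F: 1 + 3 = 4.
Ballots ranking Plan F above Plan E: 7 − 4 = 3.
Plan E wins the head-to-head 4–3.

Plan E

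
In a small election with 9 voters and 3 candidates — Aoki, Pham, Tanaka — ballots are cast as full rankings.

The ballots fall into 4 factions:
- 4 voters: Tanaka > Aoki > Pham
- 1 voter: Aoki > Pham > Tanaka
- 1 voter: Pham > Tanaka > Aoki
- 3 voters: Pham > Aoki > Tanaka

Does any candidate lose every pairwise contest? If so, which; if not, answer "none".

Pairwise majorities:
Aoki vs Pham: Aoki wins 5–4.
Aoki vs Tanaka: 4 to 5, Tanaka.
Pham vs Tanaka: Pham, 5–4.
Every candidate wins at least one matchup (Aoki beats Pham; Pham beats Tanaka; Tanaka beats Aoki), so there is no Condorcet loser.

none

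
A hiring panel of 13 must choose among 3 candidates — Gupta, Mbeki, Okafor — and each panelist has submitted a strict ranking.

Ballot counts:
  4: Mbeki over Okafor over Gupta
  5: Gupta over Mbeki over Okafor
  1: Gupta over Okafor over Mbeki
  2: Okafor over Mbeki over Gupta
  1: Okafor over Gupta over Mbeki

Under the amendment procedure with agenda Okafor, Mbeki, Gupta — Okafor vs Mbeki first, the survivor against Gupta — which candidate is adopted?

Gupta

Round 1: Okafor vs Mbeki — 4–9, Mbeki advances.
Round 2: Mbeki vs Gupta — 6–7, Gupta advances.
Gupta survives the agenda.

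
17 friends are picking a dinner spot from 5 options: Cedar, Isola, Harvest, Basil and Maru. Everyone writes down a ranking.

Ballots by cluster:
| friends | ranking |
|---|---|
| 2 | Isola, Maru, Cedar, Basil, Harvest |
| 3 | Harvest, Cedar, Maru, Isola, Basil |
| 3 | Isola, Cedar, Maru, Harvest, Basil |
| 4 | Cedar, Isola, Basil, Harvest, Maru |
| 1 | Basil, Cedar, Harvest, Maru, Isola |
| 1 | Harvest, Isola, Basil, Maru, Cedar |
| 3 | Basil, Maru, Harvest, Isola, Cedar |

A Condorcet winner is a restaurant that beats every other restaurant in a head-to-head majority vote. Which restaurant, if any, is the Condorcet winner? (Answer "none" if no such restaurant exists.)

Isola

Check each pair by majority over 17 ballots:
Cedar vs Isola: Isola, 9–8.
Cedar vs Harvest: Cedar wins 10–7.
Cedar–Basil: Cedar 12–5.
Cedar–Maru: Cedar 11–6.
Isola vs Harvest: Isola, 9–8.
Isola–Basil: Isola 13–4.
Isola vs Maru: Isola wins 10–7.
Harvest vs Basil: Basil wins 10–7.
Harvest vs Maru: Harvest wins 9–8.
Basil–Maru: Basil 9–8.
Isola wins every pairwise contest, so Isola is the Condorcet winner.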